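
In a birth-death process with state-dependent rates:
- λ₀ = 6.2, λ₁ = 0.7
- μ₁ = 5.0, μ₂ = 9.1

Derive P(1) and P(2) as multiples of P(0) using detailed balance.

Balance equations:
State 0: λ₀P₀ = μ₁P₁ → P₁ = (λ₀/μ₁)P₀ = (6.2/5.0)P₀ = 1.2400P₀
State 1: P₂ = (λ₀λ₁)/(μ₁μ₂)P₀ = (6.2×0.7)/(5.0×9.1)P₀ = 0.09538P₀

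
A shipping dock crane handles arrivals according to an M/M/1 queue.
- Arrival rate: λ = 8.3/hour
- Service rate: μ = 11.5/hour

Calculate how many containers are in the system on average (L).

ρ = λ/μ = 8.3/11.5 = 0.7217
For M/M/1: L = λ/(μ-λ)
L = 8.3/(11.5-8.3) = 8.3/3.20
L = 2.5938 containers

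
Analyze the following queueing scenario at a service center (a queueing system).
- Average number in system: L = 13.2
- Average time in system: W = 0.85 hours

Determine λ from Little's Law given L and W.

Little's Law: L = λW, so λ = L/W
λ = 13.2/0.85 = 15.5294 customers/hour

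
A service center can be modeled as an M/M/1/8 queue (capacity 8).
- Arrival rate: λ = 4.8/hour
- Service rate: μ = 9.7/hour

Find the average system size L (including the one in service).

ρ = λ/μ = 4.8/9.7 = 0.49485
P₀ = (1-ρ)/(1-ρ^(K+1)) = (1-0.49485)/(1-0.49485^9) = 0.50515/0.99822 = 0.5061
P_K = P₀×ρ^K = 0.5061 × 0.49485^8 = 0.5061 × 0.003596 = 0.001820
L = ρ[1 - (K+1)ρ^K + Kρ^(K+1)] / [(1-ρ)(1-ρ^(K+1))]
L = 0.49485 × (1 - 9×0.003596 + 8×0.001779) / ((1 - 0.49485) × (1 - 0.001779)) = 0.9636 customers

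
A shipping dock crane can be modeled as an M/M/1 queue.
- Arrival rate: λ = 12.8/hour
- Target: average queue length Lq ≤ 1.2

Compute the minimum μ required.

For M/M/1: Lq = λ²/(μ(μ-λ))
Need Lq ≤ 1.2, i.e. μ(μ-λ) ≥ λ²/1.2
μ² - 12.8μ - 163.84/1.2 ≥ 0  →  μ² - 12.8μ - 136.53333 ≥ 0
Quadratic formula (positive root): μ = [λ + √(λ² + 4×136.53333)]/2
Discriminant: 163.84 + 4×136.53333 = 709.9733, √709.9733 = 26.6453
μ ≥ (12.8 + 26.6453)/2 = 19.7227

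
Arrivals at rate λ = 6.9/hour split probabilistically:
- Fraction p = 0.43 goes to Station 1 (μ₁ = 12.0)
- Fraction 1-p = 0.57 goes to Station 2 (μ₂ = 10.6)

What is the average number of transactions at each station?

Effective rates: λ₁ = 6.9×0.43 = 2.967, λ₂ = 6.9×0.57 = 3.933
Station 1: ρ₁ = 2.967/12.0 = 0.24725, L₁ = ρ₁/(1-ρ₁) = 0.24725/(1-0.24725) = 0.3285
Station 2: ρ₂ = 3.933/10.6 = 0.37104, L₂ = ρ₂/(1-ρ₂) = 0.37104/(1-0.37104) = 0.5899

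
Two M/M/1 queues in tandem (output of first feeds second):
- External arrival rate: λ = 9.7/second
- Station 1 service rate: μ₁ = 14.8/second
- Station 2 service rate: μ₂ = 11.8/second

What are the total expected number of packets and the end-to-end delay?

By Jackson's theorem, each station behaves as independent M/M/1.
Station 1: ρ₁ = 9.7/14.8 = 0.6554, L₁ = ρ₁/(1-ρ₁) = λ/(μ₁-λ) = 9.7/5.10 = 1.9020
Station 2: ρ₂ = 9.7/11.8 = 0.8220, L₂ = ρ₂/(1-ρ₂) = λ/(μ₂-λ) = 9.7/2.10 = 4.6190
Total: L = L₁ + L₂ = 1.9020 + 4.6190 = 6.5210
W = L/λ = 6.5210/9.7 = 0.6723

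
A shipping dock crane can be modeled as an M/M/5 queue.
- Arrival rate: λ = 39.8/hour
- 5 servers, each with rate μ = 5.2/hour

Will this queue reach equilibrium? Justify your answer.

Stability requires ρ = λ/(cμ) < 1
ρ = 39.8/(5 × 5.2) = 39.8/26.00 = 1.5308
Since 1.5308 ≥ 1, the system is UNSTABLE.
Need c > λ/μ = 39.8/5.2 = 7.65.
Minimum servers needed: c = 8.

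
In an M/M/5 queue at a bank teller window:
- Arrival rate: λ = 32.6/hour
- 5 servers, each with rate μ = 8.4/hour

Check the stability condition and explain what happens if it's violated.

Stability requires ρ = λ/(cμ) < 1
ρ = 32.6/(5 × 8.4) = 32.6/42.00 = 0.7762
Since 0.7762 < 1, the system is STABLE.
The servers are busy 77.62% of the time.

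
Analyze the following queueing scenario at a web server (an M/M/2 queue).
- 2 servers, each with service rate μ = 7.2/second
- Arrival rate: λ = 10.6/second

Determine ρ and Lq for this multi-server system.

Traffic intensity: ρ = λ/(cμ) = 10.6/(2×7.2) = 0.7361
Since ρ = 0.7361 < 1, system is stable.
Offered load a = λ/μ = cρ = 10.6/7.2 = 1.4722
P₀ = [ Σₙ₌₀^1 aⁿ/n! + a^2/(2!(1-ρ)) ]⁻¹
Σ = a^0/0! + a^1/1! = 1.0000 + 1.4722 = 2.4722
a^2/(2!(1-ρ)) = 2.16744/(2 × 0.263889) = 4.1067
P₀ = 1/(2.4722 + 4.1067) = 0.1520
Lq = P₀·a^2·ρ / (2!(1-ρ)²) = 0.152000 × 2.16744 × 0.736111 / (2 × 0.0696373) = 1.7413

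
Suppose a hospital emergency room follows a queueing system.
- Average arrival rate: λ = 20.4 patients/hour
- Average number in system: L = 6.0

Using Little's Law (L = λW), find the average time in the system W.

Little's Law: L = λW, so W = L/λ
W = 6.0/20.4 = 0.2941 hours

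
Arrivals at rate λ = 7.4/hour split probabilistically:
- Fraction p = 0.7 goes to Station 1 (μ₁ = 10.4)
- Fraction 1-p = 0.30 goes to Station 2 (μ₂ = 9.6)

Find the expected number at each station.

Effective rates: λ₁ = 7.4×0.7 = 5.18, λ₂ = 7.4×0.30 = 2.22
Station 1: ρ₁ = 5.18/10.4 = 0.49808, L₁ = ρ₁/(1-ρ₁) = 0.49808/(1-0.49808) = 0.9923
Station 2: ρ₂ = 2.22/9.6 = 0.23125, L₂ = ρ₂/(1-ρ₂) = 0.23125/(1-0.23125) = 0.3008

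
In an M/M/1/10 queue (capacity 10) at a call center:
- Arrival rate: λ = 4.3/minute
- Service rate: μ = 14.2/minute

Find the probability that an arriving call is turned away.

ρ = λ/μ = 4.3/14.2 = 0.302817
P₀ = (1-ρ)/(1-ρ^(K+1)) = (1-0.302817)/(1-0.302817^11) = 0.6972/1.0000 = 0.6972
P_K = P₀×ρ^K = 0.6972 × 0.302817^10 = 0.6972 × 0.000006483 = 0.000004520
Blocking probability = 0.0004520%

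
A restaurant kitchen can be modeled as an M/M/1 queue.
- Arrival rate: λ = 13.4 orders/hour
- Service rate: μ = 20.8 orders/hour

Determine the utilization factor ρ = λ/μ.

Server utilization: ρ = λ/μ
ρ = 13.4/20.8 = 0.6442
The server is busy 64.42% of the time.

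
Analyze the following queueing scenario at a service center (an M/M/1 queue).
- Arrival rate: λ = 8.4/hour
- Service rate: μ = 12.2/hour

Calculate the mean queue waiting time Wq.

First, compute utilization: ρ = λ/μ = 8.4/12.2 = 0.6885
For M/M/1: Wq = λ/(μ(μ-λ))
Wq = 8.4/(12.2 × (12.2-8.4))
Wq = 8.4/(12.2 × 3.80)
Wq = 0.1812 hours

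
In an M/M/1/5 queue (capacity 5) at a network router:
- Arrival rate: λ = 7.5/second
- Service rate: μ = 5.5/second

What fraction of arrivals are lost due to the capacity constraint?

ρ = λ/μ = 7.5/5.5 = 1.36364
P₀ = (1-ρ)/(1-ρ^(K+1)) = (1-1.36364)/(1-1.36364^6) = -0.36364/-5.4298 = 0.06697
P_K = P₀×ρ^K = 0.06697 × 1.36364^5 = 0.06697 × 4.7152 = 0.3158
Blocking probability = 31.58%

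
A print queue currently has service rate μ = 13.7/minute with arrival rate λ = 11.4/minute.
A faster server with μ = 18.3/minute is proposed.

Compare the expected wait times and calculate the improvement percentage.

System 1: ρ₁ = 11.4/13.7 = 0.8321, W₁ = 1/(13.7-11.4) = 0.4348
System 2: ρ₂ = 11.4/18.3 = 0.6230, W₂ = 1/(18.3-11.4) = 0.1449
Improvement: (W₁-W₂)/W₁ = (0.4348-0.1449)/0.4348 = 66.67%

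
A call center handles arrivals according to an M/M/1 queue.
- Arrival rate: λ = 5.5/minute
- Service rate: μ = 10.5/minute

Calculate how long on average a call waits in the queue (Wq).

First, compute utilization: ρ = λ/μ = 5.5/10.5 = 0.5238
For M/M/1: Wq = λ/(μ(μ-λ))
Wq = 5.5/(10.5 × (10.5-5.5))
Wq = 5.5/(10.5 × 5.00)
Wq = 0.1048 minutes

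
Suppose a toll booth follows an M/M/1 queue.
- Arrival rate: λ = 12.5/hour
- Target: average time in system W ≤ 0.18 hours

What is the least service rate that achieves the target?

For M/M/1: W = 1/(μ-λ)
Need W ≤ 0.18, so 1/(μ-λ) ≤ 0.18
μ - λ ≥ 1/0.18 = 5.5556
μ ≥ 12.5 + 5.5556 = 18.0556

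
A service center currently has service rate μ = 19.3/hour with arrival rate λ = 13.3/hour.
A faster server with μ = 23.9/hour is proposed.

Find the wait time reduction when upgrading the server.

System 1: ρ₁ = 13.3/19.3 = 0.6891, W₁ = 1/(19.3-13.3) = 0.16667
System 2: ρ₂ = 13.3/23.9 = 0.5565, W₂ = 1/(23.9-13.3) = 0.094340
Improvement: (W₁-W₂)/W₁ = (0.16667-0.094340)/0.16667 = 43.40%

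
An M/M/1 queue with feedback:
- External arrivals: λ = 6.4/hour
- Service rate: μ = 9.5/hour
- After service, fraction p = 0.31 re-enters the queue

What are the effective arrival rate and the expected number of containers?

Effective arrival rate: λ_eff = λ/(1-p) = 6.4/(1-0.31) = 6.4/0.69 = 9.275362
ρ = λ_eff/μ = 9.275362/9.5 = 0.9763539
L = ρ/(1-ρ) = 0.9763539/(1-0.9763539) = 41.2903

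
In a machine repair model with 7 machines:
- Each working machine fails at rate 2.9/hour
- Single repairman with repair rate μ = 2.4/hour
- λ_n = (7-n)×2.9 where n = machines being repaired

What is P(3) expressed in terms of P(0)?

P(3)/P(0) = ∏_{i=0}^{3-1} λ_i/μ_{i+1}
= (7-0)×2.9/2.4 × (7-1)×2.9/2.4 × (7-2)×2.9/2.4
= 370.4926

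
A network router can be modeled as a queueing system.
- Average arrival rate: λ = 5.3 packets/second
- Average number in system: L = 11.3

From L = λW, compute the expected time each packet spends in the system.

Little's Law: L = λW, so W = L/λ
W = 11.3/5.3 = 2.1321 seconds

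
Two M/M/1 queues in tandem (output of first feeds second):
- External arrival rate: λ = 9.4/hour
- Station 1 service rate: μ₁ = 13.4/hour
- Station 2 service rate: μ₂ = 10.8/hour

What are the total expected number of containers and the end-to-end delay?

By Jackson's theorem, each station behaves as independent M/M/1.
Station 1: ρ₁ = 9.4/13.4 = 0.7015, L₁ = ρ₁/(1-ρ₁) = λ/(μ₁-λ) = 9.4/4.00 = 2.3500
Station 2: ρ₂ = 9.4/10.8 = 0.8704, L₂ = ρ₂/(1-ρ₂) = λ/(μ₂-λ) = 9.4/1.40 = 6.7143
Total: L = L₁ + L₂ = 2.3500 + 6.7143 = 9.0643
W = L/λ = 9.0643/9.4 = 0.9643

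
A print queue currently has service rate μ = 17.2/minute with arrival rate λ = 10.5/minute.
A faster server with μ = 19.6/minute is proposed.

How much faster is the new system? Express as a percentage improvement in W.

System 1: ρ₁ = 10.5/17.2 = 0.6105, W₁ = 1/(17.2-10.5) = 0.14925
System 2: ρ₂ = 10.5/19.6 = 0.5357, W₂ = 1/(19.6-10.5) = 0.10989
Improvement: (W₁-W₂)/W₁ = (0.14925-0.10989)/0.14925 = 26.37%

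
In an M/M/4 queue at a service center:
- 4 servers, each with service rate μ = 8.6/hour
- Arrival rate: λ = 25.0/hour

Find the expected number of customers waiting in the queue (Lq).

Traffic intensity: ρ = λ/(cμ) = 25.0/(4×8.6) = 0.7267
Since ρ = 0.7267 < 1, system is stable.
Offered load a = λ/μ = cρ = 25.0/8.6 = 2.9070
P₀ = [ Σₙ₌₀^3 aⁿ/n! + a^4/(4!(1-ρ)) ]⁻¹
Σ = a^0/0! + a^1/1! + a^2/2! + a^3/3! = 1.0000 + 2.9070 + 4.2253 + 4.0942 = 12.2265
a^4/(4!(1-ρ)) = 71.4112/(24 × 0.273256) = 10.8889
P₀ = 1/(12.2265 + 10.8889) = 0.04326
Lq = P₀·a^4·ρ / (4!(1-ρ)²) = 0.043261 × 71.4112 × 0.72674 / (24 × 0.074669) = 1.2528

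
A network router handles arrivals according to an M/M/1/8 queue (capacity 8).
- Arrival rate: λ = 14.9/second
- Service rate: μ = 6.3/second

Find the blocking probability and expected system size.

ρ = λ/μ = 14.9/6.3 = 2.3651
P₀ = (1-ρ)/(1-ρ^(K+1)) = (1-2.3651)/(1-2.3651^9) = -1.3651/-2314.5042 = 0.0005898
P_K = P₀×ρ^K = 0.0005898 × 2.3651^8 = 0.0005898 × 979.0301 = 0.5774
Blocking probability P_8 = 0.5774 (57.74%)
L = ρ[1 - (K+1)ρ^K + Kρ^(K+1)] / [(1-ρ)(1-ρ^(K+1))]
L = 2.3651 × (1 - 9×979.0301 + 8×2315.5042) / ((1 - 2.3651) × (1 - 2315.5042)) = 7.2713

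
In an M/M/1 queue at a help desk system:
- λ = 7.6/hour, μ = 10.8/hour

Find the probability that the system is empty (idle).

ρ = λ/μ = 7.6/10.8 = 0.7037
P(0) = 1 - ρ = 1 - 0.7037 = 0.2963
The server is idle 29.63% of the time.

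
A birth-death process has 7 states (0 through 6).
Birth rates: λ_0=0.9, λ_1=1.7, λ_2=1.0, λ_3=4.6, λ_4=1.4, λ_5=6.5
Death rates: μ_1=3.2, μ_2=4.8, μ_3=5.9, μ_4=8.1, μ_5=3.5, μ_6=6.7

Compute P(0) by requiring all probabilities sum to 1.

Ratios P(n)/P(0) = (λ₀···λₙ₋₁)/(μ₁···μₙ):
P(1)/P(0) = (0.9)/(3.2) = 0.28125
P(2)/P(0) = (0.9×1.7)/(3.2×4.8) = 0.099609
P(3)/P(0) = (0.9×1.7×1.0)/(3.2×4.8×5.9) = 0.016883
P(4)/P(0) = (0.9×1.7×1.0×4.6)/(3.2×4.8×5.9×8.1) = 0.0095878
P(5)/P(0) = (0.9×1.7×1.0×4.6×1.4)/(3.2×4.8×5.9×8.1×3.5) = 0.0038351
P(6)/P(0) = (0.9×1.7×1.0×4.6×1.4×6.5)/(3.2×4.8×5.9×8.1×3.5×6.7) = 0.0037207

Normalization: ∑ P(n) = 1
P(0) × (1.0000 + 0.28125 + 0.099609 + 0.016883 + 0.0095878 + 0.0038351 + 0.0037207) = 1
P(0) × 1.4149 = 1
P(0) = 1/1.4149 = 0.7068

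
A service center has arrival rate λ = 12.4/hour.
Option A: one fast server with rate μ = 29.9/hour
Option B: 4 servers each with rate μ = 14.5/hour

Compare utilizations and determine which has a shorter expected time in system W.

Option A: single server μ = 29.9 (M/M/1)
  ρ_A = 12.4/29.9 = 0.4147
  W_A = 1/(μ-λ) = 1/(29.9-12.4) = 1/17.50 = 0.05714

Option B: 4 servers μ = 14.5 (M/M/4)
  ρ_B = λ/(cμ) = 12.4/(4×14.5) = 0.2138
  Offered load a = λ/μ = cρ = 12.4/14.5 = 0.8552
  P₀ = [ Σₙ₌₀^3 aⁿ/n! + a^4/(4!(1-ρ)) ]⁻¹
  Σ = a^0/0! + a^1/1! + a^2/2! + a^3/3! = 1.0000 + 0.8552 + 0.3657 + 0.1042 = 2.3251
  a^4/(4!(1-ρ)) = 0.5348/(24 × 0.7862) = 0.02834
  P₀ = 1/(2.3251 + 0.02834) = 0.4249
  Lq = P₀·a^4·ρ / (4!(1-ρ)²) = 0.4249 × 0.5348 × 0.2138 / (24 × 0.6181) = 0.003275
  Wq_B = Lq/λ = 0.003275/12.4 = 0.0002641
  W_B = Wq_B + 1/μ = 0.0002641 + 0.06897 = 0.06923

Since W_A = 0.05714 < W_B = 0.06923, Option A (single fast server) has the shorter time in system.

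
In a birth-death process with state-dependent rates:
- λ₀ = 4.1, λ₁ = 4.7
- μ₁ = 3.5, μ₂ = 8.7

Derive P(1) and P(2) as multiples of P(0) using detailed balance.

Balance equations:
State 0: λ₀P₀ = μ₁P₁ → P₁ = (λ₀/μ₁)P₀ = (4.1/3.5)P₀ = 1.1714P₀
State 1: P₂ = (λ₀λ₁)/(μ₁μ₂)P₀ = (4.1×4.7)/(3.5×8.7)P₀ = 0.6328P₀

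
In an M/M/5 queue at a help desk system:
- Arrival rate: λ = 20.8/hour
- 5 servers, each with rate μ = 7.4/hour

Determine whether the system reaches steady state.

Stability requires ρ = λ/(cμ) < 1
ρ = 20.8/(5 × 7.4) = 20.8/37.00 = 0.5622
Since 0.5622 < 1, the system is STABLE.
The servers are busy 56.22% of the time.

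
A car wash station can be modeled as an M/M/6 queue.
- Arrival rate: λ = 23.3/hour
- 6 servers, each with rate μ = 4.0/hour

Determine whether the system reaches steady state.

Stability requires ρ = λ/(cμ) < 1
ρ = 23.3/(6 × 4.0) = 23.3/24.00 = 0.9708
Since 0.9708 < 1, the system is STABLE.
The servers are busy 97.08% of the time.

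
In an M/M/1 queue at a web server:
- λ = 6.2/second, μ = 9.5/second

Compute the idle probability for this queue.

ρ = λ/μ = 6.2/9.5 = 0.6526
P(0) = 1 - ρ = 1 - 0.6526 = 0.3474
The server is idle 34.74% of the time.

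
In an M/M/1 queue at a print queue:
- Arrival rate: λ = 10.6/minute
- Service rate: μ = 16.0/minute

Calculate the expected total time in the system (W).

First, compute utilization: ρ = λ/μ = 10.6/16.0 = 0.6625
For M/M/1: W = 1/(μ-λ)
W = 1/(16.0-10.6) = 1/5.40
W = 0.1852 minutes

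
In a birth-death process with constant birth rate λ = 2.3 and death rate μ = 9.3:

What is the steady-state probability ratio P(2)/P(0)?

For constant rates: P(n)/P(0) = (λ/μ)^n
P(2)/P(0) = (2.3/9.3)^2 = 0.2473^2 = 0.06116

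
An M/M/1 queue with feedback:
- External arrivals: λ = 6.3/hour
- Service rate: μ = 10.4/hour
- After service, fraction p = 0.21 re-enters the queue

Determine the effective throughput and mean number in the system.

Effective arrival rate: λ_eff = λ/(1-p) = 6.3/(1-0.21) = 6.3/0.79 = 7.97468
ρ = λ_eff/μ = 7.97468/10.4 = 0.766796
L = ρ/(1-ρ) = 0.766796/(1-0.766796) = 3.2881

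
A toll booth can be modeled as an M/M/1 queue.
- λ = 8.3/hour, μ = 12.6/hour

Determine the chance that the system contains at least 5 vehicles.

ρ = λ/μ = 8.3/12.6 = 0.6587
P(N ≥ n) = ρⁿ
P(N ≥ 5) = 0.6587^5
P(N ≥ 5) = 0.1240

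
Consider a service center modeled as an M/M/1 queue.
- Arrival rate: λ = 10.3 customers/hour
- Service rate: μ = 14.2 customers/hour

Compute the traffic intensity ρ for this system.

Server utilization: ρ = λ/μ
ρ = 10.3/14.2 = 0.7254
The server is busy 72.54% of the time.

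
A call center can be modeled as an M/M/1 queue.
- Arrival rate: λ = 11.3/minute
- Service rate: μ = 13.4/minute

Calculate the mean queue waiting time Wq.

First, compute utilization: ρ = λ/μ = 11.3/13.4 = 0.8433
For M/M/1: Wq = λ/(μ(μ-λ))
Wq = 11.3/(13.4 × (13.4-11.3))
Wq = 11.3/(13.4 × 2.10)
Wq = 0.4016 minutes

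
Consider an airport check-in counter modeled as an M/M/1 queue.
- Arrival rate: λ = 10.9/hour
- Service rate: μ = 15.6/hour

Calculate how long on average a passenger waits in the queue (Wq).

First, compute utilization: ρ = λ/μ = 10.9/15.6 = 0.6987
For M/M/1: Wq = λ/(μ(μ-λ))
Wq = 10.9/(15.6 × (15.6-10.9))
Wq = 10.9/(15.6 × 4.70)
Wq = 0.1487 hours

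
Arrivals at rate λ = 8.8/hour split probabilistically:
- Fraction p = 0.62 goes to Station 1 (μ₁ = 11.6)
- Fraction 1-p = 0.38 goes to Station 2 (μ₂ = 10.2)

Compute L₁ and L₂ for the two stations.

Effective rates: λ₁ = 8.8×0.62 = 5.456, λ₂ = 8.8×0.38 = 3.344
Station 1: ρ₁ = 5.456/11.6 = 0.47034, L₁ = ρ₁/(1-ρ₁) = 0.47034/(1-0.47034) = 0.8880
Station 2: ρ₂ = 3.344/10.2 = 0.3278, L₂ = ρ₂/(1-ρ₂) = 0.3278/(1-0.3278) = 0.4877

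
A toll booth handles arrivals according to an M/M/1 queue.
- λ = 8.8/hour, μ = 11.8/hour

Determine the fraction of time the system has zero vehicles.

ρ = λ/μ = 8.8/11.8 = 0.7458
P(0) = 1 - ρ = 1 - 0.7458 = 0.2542
The server is idle 25.42% of the time.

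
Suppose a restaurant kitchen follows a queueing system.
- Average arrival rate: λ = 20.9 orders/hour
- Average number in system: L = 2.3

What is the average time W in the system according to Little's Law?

Little's Law: L = λW, so W = L/λ
W = 2.3/20.9 = 0.1100 hours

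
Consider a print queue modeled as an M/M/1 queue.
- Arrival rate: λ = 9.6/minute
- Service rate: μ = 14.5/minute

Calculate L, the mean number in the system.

ρ = λ/μ = 9.6/14.5 = 0.6621
For M/M/1: L = λ/(μ-λ)
L = 9.6/(14.5-9.6) = 9.6/4.90
L = 1.9592 jobs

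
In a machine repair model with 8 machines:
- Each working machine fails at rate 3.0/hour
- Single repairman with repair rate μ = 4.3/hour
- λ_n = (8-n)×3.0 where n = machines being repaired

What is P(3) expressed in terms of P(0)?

P(3)/P(0) = ∏_{i=0}^{3-1} λ_i/μ_{i+1}
= (8-0)×3.0/4.3 × (8-1)×3.0/4.3 × (8-2)×3.0/4.3
= 114.1032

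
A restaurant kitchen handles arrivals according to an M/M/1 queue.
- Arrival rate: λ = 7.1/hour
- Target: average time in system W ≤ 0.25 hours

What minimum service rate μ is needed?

For M/M/1: W = 1/(μ-λ)
Need W ≤ 0.25, so 1/(μ-λ) ≤ 0.25
μ - λ ≥ 1/0.25 = 4.0000
μ ≥ 7.1 + 4.0000 = 11.1000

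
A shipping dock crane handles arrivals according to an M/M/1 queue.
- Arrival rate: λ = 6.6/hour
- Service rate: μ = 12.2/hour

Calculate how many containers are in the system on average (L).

ρ = λ/μ = 6.6/12.2 = 0.5410
For M/M/1: L = λ/(μ-λ)
L = 6.6/(12.2-6.6) = 6.6/5.60
L = 1.1786 containers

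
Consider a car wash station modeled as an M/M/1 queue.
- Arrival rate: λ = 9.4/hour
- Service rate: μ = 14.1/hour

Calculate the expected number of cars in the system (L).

ρ = λ/μ = 9.4/14.1 = 0.6667
For M/M/1: L = λ/(μ-λ)
L = 9.4/(14.1-9.4) = 9.4/4.70
L = 2.0000 cars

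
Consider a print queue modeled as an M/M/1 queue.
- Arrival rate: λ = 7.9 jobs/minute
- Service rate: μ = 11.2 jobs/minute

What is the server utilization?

Server utilization: ρ = λ/μ
ρ = 7.9/11.2 = 0.7054
The server is busy 70.54% of the time.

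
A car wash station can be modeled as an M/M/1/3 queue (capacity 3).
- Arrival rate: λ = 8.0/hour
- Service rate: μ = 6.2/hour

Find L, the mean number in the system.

ρ = λ/μ = 8.0/6.2 = 1.2903
P₀ = (1-ρ)/(1-ρ^(K+1)) = (1-1.2903)/(1-1.2903^4) = -0.2903/-1.7718 = 0.1638
P_K = P₀×ρ^K = 0.16384 × 1.2903^3 = 0.16384 × 2.1482 = 0.3520
L = ρ[1 - (K+1)ρ^K + Kρ^(K+1)] / [(1-ρ)(1-ρ^(K+1))]
L = 1.2903 × (1 - 4×2.14819 + 3×2.77181) / ((1 - 1.2903) × (1 - 2.77181)) = 1.8129 cars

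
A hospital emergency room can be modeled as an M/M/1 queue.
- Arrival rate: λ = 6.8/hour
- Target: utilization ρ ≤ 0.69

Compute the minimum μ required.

ρ = λ/μ, so μ = λ/ρ
μ ≥ 6.8/0.69 = 9.8551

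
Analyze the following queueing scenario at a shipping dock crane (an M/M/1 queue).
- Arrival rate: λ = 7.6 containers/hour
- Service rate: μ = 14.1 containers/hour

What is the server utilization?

Server utilization: ρ = λ/μ
ρ = 7.6/14.1 = 0.5390
The server is busy 53.90% of the time.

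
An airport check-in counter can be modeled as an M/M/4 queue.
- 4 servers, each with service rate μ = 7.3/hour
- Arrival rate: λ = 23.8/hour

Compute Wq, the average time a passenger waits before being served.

Traffic intensity: ρ = λ/(cμ) = 23.8/(4×7.3) = 0.8151
Since ρ = 0.8151 < 1, system is stable.
Offered load a = λ/μ = cρ = 23.8/7.3 = 3.2603
P₀ = [ Σₙ₌₀^3 aⁿ/n! + a^4/(4!(1-ρ)) ]⁻¹
Σ = a^0/0! + a^1/1! + a^2/2! + a^3/3! = 1.0000 + 3.2603 + 5.3147 + 5.7758 = 15.3508
a^4/(4!(1-ρ)) = 112.9839/(24 × 0.184932) = 25.4562
P₀ = 1/(15.3508 + 25.4562) = 0.02451
Lq = P₀·a^4·ρ / (4!(1-ρ)²) = 0.0245056 × 112.9839 × 0.815068 / (24 × 0.0341997) = 2.7494
Wq = Lq/λ = 2.7494/23.8 = 0.1155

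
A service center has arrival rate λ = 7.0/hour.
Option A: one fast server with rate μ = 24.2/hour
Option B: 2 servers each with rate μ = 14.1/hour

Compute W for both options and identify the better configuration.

Option A: single server μ = 24.2 (M/M/1)
  ρ_A = 7.0/24.2 = 0.2893
  W_A = 1/(μ-λ) = 1/(24.2-7.0) = 1/17.20 = 0.05814

Option B: 2 servers μ = 14.1 (M/M/2)
  ρ_B = λ/(cμ) = 7.0/(2×14.1) = 0.2482
  Offered load a = λ/μ = cρ = 7.0/14.1 = 0.4965
  P₀ = [ Σₙ₌₀^1 aⁿ/n! + a^2/(2!(1-ρ)) ]⁻¹
  Σ = a^0/0! + a^1/1! = 1.0000 + 0.4965 = 1.4965
  a^2/(2!(1-ρ)) = 0.2465/(2 × 0.7518) = 0.1639
  P₀ = 1/(1.4965 + 0.1639) = 0.6023
  Lq = P₀·a^2·ρ / (2!(1-ρ)²) = 0.6023 × 0.2465 × 0.2482 / (2 × 0.5652) = 0.03260
  Wq_B = Lq/λ = 0.03260/7.0 = 0.004657
  W_B = Wq_B + 1/μ = 0.004657 + 0.07092 = 0.07558

Since W_A = 0.05814 < W_B = 0.07558, Option A (single fast server) has the shorter time in system.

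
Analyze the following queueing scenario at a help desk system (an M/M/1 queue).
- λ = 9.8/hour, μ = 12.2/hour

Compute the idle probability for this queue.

ρ = λ/μ = 9.8/12.2 = 0.8033
P(0) = 1 - ρ = 1 - 0.8033 = 0.1967
The server is idle 19.67% of the time.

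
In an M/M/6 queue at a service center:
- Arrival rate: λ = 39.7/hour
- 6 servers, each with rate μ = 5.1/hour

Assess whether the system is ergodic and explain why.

Stability requires ρ = λ/(cμ) < 1
ρ = 39.7/(6 × 5.1) = 39.7/30.60 = 1.2974
Since 1.2974 ≥ 1, the system is UNSTABLE.
Need c > λ/μ = 39.7/5.1 = 7.78.
Minimum servers needed: c = 8.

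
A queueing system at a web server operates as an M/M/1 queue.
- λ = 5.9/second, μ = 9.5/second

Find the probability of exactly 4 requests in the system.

ρ = λ/μ = 5.9/9.5 = 0.62105
P(n) = (1-ρ)ρⁿ
P(4) = (1-0.62105) × 0.62105^4
P(4) = 0.37895 × 0.14877
P(4) = 0.05638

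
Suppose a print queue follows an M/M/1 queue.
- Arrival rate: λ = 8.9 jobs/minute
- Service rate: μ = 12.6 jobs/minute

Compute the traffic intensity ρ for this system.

Server utilization: ρ = λ/μ
ρ = 8.9/12.6 = 0.7063
The server is busy 70.63% of the time.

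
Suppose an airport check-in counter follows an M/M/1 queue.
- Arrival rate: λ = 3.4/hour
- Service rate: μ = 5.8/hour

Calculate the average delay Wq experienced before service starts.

First, compute utilization: ρ = λ/μ = 3.4/5.8 = 0.5862
For M/M/1: Wq = λ/(μ(μ-λ))
Wq = 3.4/(5.8 × (5.8-3.4))
Wq = 3.4/(5.8 × 2.40)
Wq = 0.2443 hours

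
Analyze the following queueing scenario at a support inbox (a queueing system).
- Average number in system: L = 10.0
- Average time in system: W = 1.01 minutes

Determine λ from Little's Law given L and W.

Little's Law: L = λW, so λ = L/W
λ = 10.0/1.01 = 9.9010 emails/minute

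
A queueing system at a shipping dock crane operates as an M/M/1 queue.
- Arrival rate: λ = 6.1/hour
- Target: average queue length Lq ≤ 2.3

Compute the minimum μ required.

For M/M/1: Lq = λ²/(μ(μ-λ))
Need Lq ≤ 2.3, i.e. μ(μ-λ) ≥ λ²/2.3
μ² - 6.1μ - 37.21/2.3 ≥ 0  →  μ² - 6.1μ - 16.17826 ≥ 0
Quadratic formula (positive root): μ = [λ + √(λ² + 4×16.17826)]/2
Discriminant: 37.21 + 4×16.17826 = 101.9230, √101.9230 = 10.09569
μ ≥ (6.1 + 10.09569)/2 = 8.0978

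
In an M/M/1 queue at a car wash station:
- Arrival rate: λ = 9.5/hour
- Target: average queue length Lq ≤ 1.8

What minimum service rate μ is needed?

For M/M/1: Lq = λ²/(μ(μ-λ))
Need Lq ≤ 1.8, i.e. μ(μ-λ) ≥ λ²/1.8
μ² - 9.5μ - 90.25/1.8 ≥ 0  →  μ² - 9.5μ - 50.1389 ≥ 0
Quadratic formula (positive root): μ = [λ + √(λ² + 4×50.1389)]/2
Discriminant: 90.25 + 4×50.1389 = 290.8056, √290.8056 = 17.0530
μ ≥ (9.5 + 17.0530)/2 = 13.2765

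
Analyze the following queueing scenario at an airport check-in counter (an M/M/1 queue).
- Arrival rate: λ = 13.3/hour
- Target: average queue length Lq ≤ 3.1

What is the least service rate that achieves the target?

For M/M/1: Lq = λ²/(μ(μ-λ))
Need Lq ≤ 3.1, i.e. μ(μ-λ) ≥ λ²/3.1
μ² - 13.3μ - 176.89/3.1 ≥ 0  →  μ² - 13.3μ - 57.0613 ≥ 0
Quadratic formula (positive root): μ = [λ + √(λ² + 4×57.0613)]/2
Discriminant: 176.89 + 4×57.0613 = 405.1352, √405.1352 = 20.1280
μ ≥ (13.3 + 20.1280)/2 = 16.7140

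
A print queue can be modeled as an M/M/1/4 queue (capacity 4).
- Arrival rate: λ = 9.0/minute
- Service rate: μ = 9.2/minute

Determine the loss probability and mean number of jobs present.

ρ = λ/μ = 9.0/9.2 = 0.9783
P₀ = (1-ρ)/(1-ρ^(K+1)) = (1-0.9783)/(1-0.9783^5) = 0.02170/0.1039 = 0.2089
P_K = P₀×ρ^K = 0.20887 × 0.9783^4 = 0.20887 × 0.91598 = 0.1913
Blocking probability P_4 = 0.1913 (19.13%)
L = ρ[1 - (K+1)ρ^K + Kρ^(K+1)] / [(1-ρ)(1-ρ^(K+1))]
L = 0.9783 × (1 - 5×0.9159847 + 4×0.8961078) / ((1 - 0.9783) × (1 - 0.8961078)) = 1.9561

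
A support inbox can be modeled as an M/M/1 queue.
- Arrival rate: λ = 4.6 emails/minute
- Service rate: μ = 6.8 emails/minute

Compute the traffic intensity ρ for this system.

Server utilization: ρ = λ/μ
ρ = 4.6/6.8 = 0.6765
The server is busy 67.65% of the time.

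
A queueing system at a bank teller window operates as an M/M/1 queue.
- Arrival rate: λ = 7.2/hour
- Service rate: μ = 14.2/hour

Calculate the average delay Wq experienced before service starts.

First, compute utilization: ρ = λ/μ = 7.2/14.2 = 0.5070
For M/M/1: Wq = λ/(μ(μ-λ))
Wq = 7.2/(14.2 × (14.2-7.2))
Wq = 7.2/(14.2 × 7.00)
Wq = 0.07243 hours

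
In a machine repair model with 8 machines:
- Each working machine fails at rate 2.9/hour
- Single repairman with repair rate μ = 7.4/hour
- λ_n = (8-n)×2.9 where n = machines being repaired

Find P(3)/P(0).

P(3)/P(0) = ∏_{i=0}^{3-1} λ_i/μ_{i+1}
= (8-0)×2.9/7.4 × (8-1)×2.9/7.4 × (8-2)×2.9/7.4
= 20.2227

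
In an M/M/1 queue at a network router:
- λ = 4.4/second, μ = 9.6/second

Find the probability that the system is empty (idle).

ρ = λ/μ = 4.4/9.6 = 0.4583
P(0) = 1 - ρ = 1 - 0.4583 = 0.5417
The server is idle 54.17% of the time.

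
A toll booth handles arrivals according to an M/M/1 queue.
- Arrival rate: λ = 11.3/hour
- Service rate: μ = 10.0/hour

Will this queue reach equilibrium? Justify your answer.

Stability requires ρ = λ/(cμ) < 1
ρ = 11.3/(1 × 10.0) = 11.3/10.00 = 1.1300
Since 1.1300 ≥ 1, the system is UNSTABLE.
Queue grows without bound. Need μ > λ = 11.3.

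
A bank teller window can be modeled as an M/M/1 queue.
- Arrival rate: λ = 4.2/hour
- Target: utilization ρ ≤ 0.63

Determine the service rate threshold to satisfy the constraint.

ρ = λ/μ, so μ = λ/ρ
μ ≥ 4.2/0.63 = 6.6667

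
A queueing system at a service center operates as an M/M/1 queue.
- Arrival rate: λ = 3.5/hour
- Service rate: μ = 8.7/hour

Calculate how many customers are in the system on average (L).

ρ = λ/μ = 3.5/8.7 = 0.4023
For M/M/1: L = λ/(μ-λ)
L = 3.5/(8.7-3.5) = 3.5/5.20
L = 0.6731 customers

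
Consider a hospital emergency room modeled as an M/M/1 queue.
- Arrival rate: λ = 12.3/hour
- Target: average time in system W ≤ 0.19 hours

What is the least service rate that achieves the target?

For M/M/1: W = 1/(μ-λ)
Need W ≤ 0.19, so 1/(μ-λ) ≤ 0.19
μ - λ ≥ 1/0.19 = 5.2632
μ ≥ 12.3 + 5.2632 = 17.5632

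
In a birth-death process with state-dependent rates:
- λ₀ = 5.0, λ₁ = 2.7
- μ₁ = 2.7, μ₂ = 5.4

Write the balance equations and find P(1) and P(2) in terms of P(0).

Balance equations:
State 0: λ₀P₀ = μ₁P₁ → P₁ = (λ₀/μ₁)P₀ = (5.0/2.7)P₀ = 1.8519P₀
State 1: P₂ = (λ₀λ₁)/(μ₁μ₂)P₀ = (5.0×2.7)/(2.7×5.4)P₀ = 0.9259P₀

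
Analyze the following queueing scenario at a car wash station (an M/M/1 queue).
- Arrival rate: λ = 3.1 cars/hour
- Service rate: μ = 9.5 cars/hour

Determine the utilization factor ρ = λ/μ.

Server utilization: ρ = λ/μ
ρ = 3.1/9.5 = 0.3263
The server is busy 32.63% of the time.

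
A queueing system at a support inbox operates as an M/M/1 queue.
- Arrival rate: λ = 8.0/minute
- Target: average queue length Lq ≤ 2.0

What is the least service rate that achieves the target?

For M/M/1: Lq = λ²/(μ(μ-λ))
Need Lq ≤ 2.0, i.e. μ(μ-λ) ≥ λ²/2.0
μ² - 8.0μ - 64.00/2.0 ≥ 0  →  μ² - 8.0μ - 32.0000 ≥ 0
Quadratic formula (positive root): μ = [λ + √(λ² + 4×32.0000)]/2
Discriminant: 64.00 + 4×32.0000 = 192.0000, √192.0000 = 13.8564
μ ≥ (8.0 + 13.8564)/2 = 10.9282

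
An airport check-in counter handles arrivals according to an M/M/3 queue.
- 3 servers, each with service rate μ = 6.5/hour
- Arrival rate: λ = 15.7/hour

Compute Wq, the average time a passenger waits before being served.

Traffic intensity: ρ = λ/(cμ) = 15.7/(3×6.5) = 0.8051
Since ρ = 0.8051 < 1, system is stable.
Offered load a = λ/μ = cρ = 15.7/6.5 = 2.4154
P₀ = [ Σₙ₌₀^2 aⁿ/n! + a^3/(3!(1-ρ)) ]⁻¹
Σ = a^0/0! + a^1/1! + a^2/2! = 1.0000 + 2.4154 + 2.9170 = 6.3324
a^3/(3!(1-ρ)) = 14.0916/(6 × 0.194872) = 12.0520
P₀ = 1/(6.3324 + 12.0520) = 0.05439
Lq = P₀·a^3·ρ / (3!(1-ρ)²) = 0.054394 × 14.0916 × 0.80513 / (6 × 0.037975) = 2.7085
Wq = Lq/λ = 2.7085/15.7 = 0.1725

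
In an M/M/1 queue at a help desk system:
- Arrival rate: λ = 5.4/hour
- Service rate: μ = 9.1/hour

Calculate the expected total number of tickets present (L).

ρ = λ/μ = 5.4/9.1 = 0.5934
For M/M/1: L = λ/(μ-λ)
L = 5.4/(9.1-5.4) = 5.4/3.70
L = 1.4595 tickets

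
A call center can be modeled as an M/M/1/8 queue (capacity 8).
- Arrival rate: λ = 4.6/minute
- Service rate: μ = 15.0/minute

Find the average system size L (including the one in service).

ρ = λ/μ = 4.6/15.0 = 0.30667
P₀ = (1-ρ)/(1-ρ^(K+1)) = (1-0.30667)/(1-0.30667^9) = 0.6933/1.0000 = 0.6933
P_K = P₀×ρ^K = 0.6933 × 0.30667^8 = 0.6933 × 0.00007823 = 0.00005424
L = ρ[1 - (K+1)ρ^K + Kρ^(K+1)] / [(1-ρ)(1-ρ^(K+1))]
L = 0.30667 × (1 - 9×0.00007823 + 8×0.00002399) / ((1 - 0.30667) × (1 - 0.00002399)) = 0.4421 calls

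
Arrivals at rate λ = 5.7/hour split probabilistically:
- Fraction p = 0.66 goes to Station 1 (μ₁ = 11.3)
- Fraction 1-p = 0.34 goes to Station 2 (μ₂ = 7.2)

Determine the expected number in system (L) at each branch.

Effective rates: λ₁ = 5.7×0.66 = 3.762, λ₂ = 5.7×0.34 = 1.938
Station 1: ρ₁ = 3.762/11.3 = 0.33292, L₁ = ρ₁/(1-ρ₁) = 0.33292/(1-0.33292) = 0.4991
Station 2: ρ₂ = 1.938/7.2 = 0.26917, L₂ = ρ₂/(1-ρ₂) = 0.26917/(1-0.26917) = 0.3683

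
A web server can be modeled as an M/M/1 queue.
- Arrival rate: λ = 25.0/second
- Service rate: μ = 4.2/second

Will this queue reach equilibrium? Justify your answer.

Stability requires ρ = λ/(cμ) < 1
ρ = 25.0/(1 × 4.2) = 25.0/4.20 = 5.9524
Since 5.9524 ≥ 1, the system is UNSTABLE.
Queue grows without bound. Need μ > λ = 25.0.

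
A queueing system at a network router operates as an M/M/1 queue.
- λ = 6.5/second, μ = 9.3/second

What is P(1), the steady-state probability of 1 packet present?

ρ = λ/μ = 6.5/9.3 = 0.6989
P(n) = (1-ρ)ρⁿ
P(1) = (1-0.6989) × 0.6989^1
P(1) = 0.3011 × 0.6989
P(1) = 0.2104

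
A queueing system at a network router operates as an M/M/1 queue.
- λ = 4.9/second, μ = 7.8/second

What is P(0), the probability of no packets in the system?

ρ = λ/μ = 4.9/7.8 = 0.6282
P(0) = 1 - ρ = 1 - 0.6282 = 0.3718
The server is idle 37.18% of the time.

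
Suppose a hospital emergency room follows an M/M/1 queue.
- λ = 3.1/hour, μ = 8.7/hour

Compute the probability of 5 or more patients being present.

ρ = λ/μ = 3.1/8.7 = 0.35632
P(N ≥ n) = ρⁿ
P(N ≥ 5) = 0.35632^5
P(N ≥ 5) = 0.005744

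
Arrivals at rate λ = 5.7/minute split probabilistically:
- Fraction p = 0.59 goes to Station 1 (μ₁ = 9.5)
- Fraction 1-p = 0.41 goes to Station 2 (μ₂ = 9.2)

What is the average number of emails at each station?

Effective rates: λ₁ = 5.7×0.59 = 3.363, λ₂ = 5.7×0.41 = 2.337
Station 1: ρ₁ = 3.363/9.5 = 0.3540, L₁ = ρ₁/(1-ρ₁) = 0.3540/(1-0.3540) = 0.5480
Station 2: ρ₂ = 2.337/9.2 = 0.2540, L₂ = ρ₂/(1-ρ₂) = 0.2540/(1-0.2540) = 0.3405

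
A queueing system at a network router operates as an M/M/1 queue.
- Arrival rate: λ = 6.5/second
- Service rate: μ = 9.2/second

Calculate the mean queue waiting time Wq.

First, compute utilization: ρ = λ/μ = 6.5/9.2 = 0.7065
For M/M/1: Wq = λ/(μ(μ-λ))
Wq = 6.5/(9.2 × (9.2-6.5))
Wq = 6.5/(9.2 × 2.70)
Wq = 0.2617 seconds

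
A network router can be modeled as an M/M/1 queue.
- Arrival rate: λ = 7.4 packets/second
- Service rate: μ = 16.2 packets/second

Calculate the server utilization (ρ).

Server utilization: ρ = λ/μ
ρ = 7.4/16.2 = 0.4568
The server is busy 45.68% of the time.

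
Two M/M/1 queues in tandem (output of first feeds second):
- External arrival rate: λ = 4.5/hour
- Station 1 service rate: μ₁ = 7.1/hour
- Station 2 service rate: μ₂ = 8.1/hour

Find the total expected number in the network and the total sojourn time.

By Jackson's theorem, each station behaves as independent M/M/1.
Station 1: ρ₁ = 4.5/7.1 = 0.6338, L₁ = ρ₁/(1-ρ₁) = λ/(μ₁-λ) = 4.5/2.60 = 1.7308
Station 2: ρ₂ = 4.5/8.1 = 0.5556, L₂ = ρ₂/(1-ρ₂) = λ/(μ₂-λ) = 4.5/3.60 = 1.2500
Total: L = L₁ + L₂ = 1.7308 + 1.2500 = 2.9808
W = L/λ = 2.9808/4.5 = 0.6624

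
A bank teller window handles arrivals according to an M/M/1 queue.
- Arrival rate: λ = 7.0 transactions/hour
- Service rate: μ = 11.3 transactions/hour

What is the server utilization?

Server utilization: ρ = λ/μ
ρ = 7.0/11.3 = 0.6195
The server is busy 61.95% of the time.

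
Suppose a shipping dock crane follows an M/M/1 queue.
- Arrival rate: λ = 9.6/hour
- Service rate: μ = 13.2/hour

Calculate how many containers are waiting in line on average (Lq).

ρ = λ/μ = 9.6/13.2 = 0.7273
For M/M/1: Lq = λ²/(μ(μ-λ))
Lq = 92.16/(13.2 × 3.60)
Lq = 1.9394 containers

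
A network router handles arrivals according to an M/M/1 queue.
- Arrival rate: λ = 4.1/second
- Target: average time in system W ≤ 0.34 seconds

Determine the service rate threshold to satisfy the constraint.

For M/M/1: W = 1/(μ-λ)
Need W ≤ 0.34, so 1/(μ-λ) ≤ 0.34
μ - λ ≥ 1/0.34 = 2.9412
μ ≥ 4.1 + 2.9412 = 7.0412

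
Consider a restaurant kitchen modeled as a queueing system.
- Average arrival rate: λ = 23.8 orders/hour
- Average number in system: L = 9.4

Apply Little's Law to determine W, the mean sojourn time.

Little's Law: L = λW, so W = L/λ
W = 9.4/23.8 = 0.3950 hours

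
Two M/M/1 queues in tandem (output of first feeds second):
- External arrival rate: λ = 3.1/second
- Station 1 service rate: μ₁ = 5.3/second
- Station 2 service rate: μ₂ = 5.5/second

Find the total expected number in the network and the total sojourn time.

By Jackson's theorem, each station behaves as independent M/M/1.
Station 1: ρ₁ = 3.1/5.3 = 0.5849, L₁ = ρ₁/(1-ρ₁) = λ/(μ₁-λ) = 3.1/2.20 = 1.4091
Station 2: ρ₂ = 3.1/5.5 = 0.5636, L₂ = ρ₂/(1-ρ₂) = λ/(μ₂-λ) = 3.1/2.40 = 1.2917
Total: L = L₁ + L₂ = 1.4091 + 1.2917 = 2.7008
W = L/λ = 2.7008/3.1 = 0.8712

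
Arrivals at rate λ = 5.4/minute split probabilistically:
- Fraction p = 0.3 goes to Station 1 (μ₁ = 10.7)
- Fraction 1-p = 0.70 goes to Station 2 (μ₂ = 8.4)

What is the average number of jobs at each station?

Effective rates: λ₁ = 5.4×0.3 = 1.62, λ₂ = 5.4×0.70 = 3.78
Station 1: ρ₁ = 1.62/10.7 = 0.1514, L₁ = ρ₁/(1-ρ₁) = 0.1514/(1-0.1514) = 0.1784
Station 2: ρ₂ = 3.78/8.4 = 0.4500, L₂ = ρ₂/(1-ρ₂) = 0.4500/(1-0.4500) = 0.8182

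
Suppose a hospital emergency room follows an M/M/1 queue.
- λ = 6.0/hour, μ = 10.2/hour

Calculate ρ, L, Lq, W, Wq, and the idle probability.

Step 1: ρ = λ/μ = 6.0/10.2 = 0.5882
Step 2: L = λ/(μ-λ) = 6.0/4.20 = 1.4286
Step 3: Lq = λ²/(μ(μ-λ)) = 36.00/(10.2×4.20) = 0.8403
Step 4: W = 1/(μ-λ) = 1/4.20 = 0.2381
Step 5: Wq = λ/(μ(μ-λ)) = 6.0/(10.2×4.20) = 0.1401
Step 6: P(0) = 1-ρ = 0.4118
Verify: L = λW = 6.0×0.2381 = 1.4286 ✔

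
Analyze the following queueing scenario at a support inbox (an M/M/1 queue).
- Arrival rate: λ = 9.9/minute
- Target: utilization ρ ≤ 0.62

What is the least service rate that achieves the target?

ρ = λ/μ, so μ = λ/ρ
μ ≥ 9.9/0.62 = 15.9677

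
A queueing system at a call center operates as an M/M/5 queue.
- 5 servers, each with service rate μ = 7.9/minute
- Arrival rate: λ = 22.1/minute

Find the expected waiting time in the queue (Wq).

Traffic intensity: ρ = λ/(cμ) = 22.1/(5×7.9) = 0.5595
Since ρ = 0.5595 < 1, system is stable.
Offered load a = λ/μ = cρ = 22.1/7.9 = 2.7975
P₀ = [ Σₙ₌₀^4 aⁿ/n! + a^5/(5!(1-ρ)) ]⁻¹
Σ = a^0/0! + a^1/1! + a^2/2! + a^3/3! + a^4/4! = 1.0000 + 2.7975 + 3.9129 + 3.6488 + 2.5518 = 13.9110
a^5/(5!(1-ρ)) = 171.3270/(120 × 0.4405) = 3.2411
P₀ = 1/(13.9110 + 3.2411) = 0.05830
Lq = P₀·a^5·ρ / (5!(1-ρ)²) = 0.058302 × 171.3270 × 0.55949 / (120 × 0.19405) = 0.2400
Wq = Lq/λ = 0.2400/22.1 = 0.01086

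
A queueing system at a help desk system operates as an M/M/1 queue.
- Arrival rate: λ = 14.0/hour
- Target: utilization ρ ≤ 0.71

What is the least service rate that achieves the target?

ρ = λ/μ, so μ = λ/ρ
μ ≥ 14.0/0.71 = 19.7183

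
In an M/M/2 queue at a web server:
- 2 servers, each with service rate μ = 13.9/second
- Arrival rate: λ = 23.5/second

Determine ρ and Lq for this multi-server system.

Traffic intensity: ρ = λ/(cμ) = 23.5/(2×13.9) = 0.8453
Since ρ = 0.8453 < 1, system is stable.
Offered load a = λ/μ = cρ = 23.5/13.9 = 1.6906
P₀ = [ Σₙ₌₀^1 aⁿ/n! + a^2/(2!(1-ρ)) ]⁻¹
Σ = a^0/0! + a^1/1! = 1.0000 + 1.6906 = 2.6906
a^2/(2!(1-ρ)) = 2.85829/(2 × 0.154676) = 9.2396
P₀ = 1/(2.6906 + 9.2396) = 0.08382
Lq = P₀·a^2·ρ / (2!(1-ρ)²) = 0.0838207 × 2.85829 × 0.845324 / (2 × 0.0239247) = 4.2326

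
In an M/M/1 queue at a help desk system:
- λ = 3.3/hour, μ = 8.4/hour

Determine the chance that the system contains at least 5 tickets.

ρ = λ/μ = 3.3/8.4 = 0.39286
P(N ≥ n) = ρⁿ
P(N ≥ 5) = 0.39286^5
P(N ≥ 5) = 0.009358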